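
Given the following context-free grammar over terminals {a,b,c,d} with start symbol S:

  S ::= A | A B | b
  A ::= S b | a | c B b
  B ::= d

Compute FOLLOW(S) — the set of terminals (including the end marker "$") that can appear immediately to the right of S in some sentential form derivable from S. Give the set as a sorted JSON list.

FIRST iteration:
[1]
  A via A→a: +{a}
  A via A→c B b: +{c}
  B via B→d: +{d}
  S via S→A: +{a,c}
  S via S→b: +{b}
  S: {a,b,c}  A: {a,c}  B: {d}
[2]
  A via A→S b: +{b}
  S: {a,b,c}  A: {a,b,c}  B: {d}
[3] — fixpoint
  S: {a,b,c}  A: {a,b,c}  B: {d}

Compute FOLLOW by fixpoint:
seed FOLLOW(S) with $
iter 1:
  A→S b: FOLLOW(S) ⊇ FIRST(b) = {b}; new: +{b}
  A→c B b: FOLLOW(B) ⊇ FIRST(b) = {b}; new: +{b}
  S→A: FOLLOW(A) ⊇ FOLLOW(S) ⊇ {$,b}; new: +{$,b}
  S→A B: FOLLOW(A) ⊇ FIRST(B) = {d}; new: +{d}
  S→A B: FOLLOW(B) ⊇ FOLLOW(S) ⊇ {$,b}; new: +{$}
  S: {$,b}  A: {$,b,d}  B: {$,b}
iter 2: (no change)
  S: {$,b}  A: {$,b,d}  B: {$,b}

FOLLOW(S) = ["$", "b"]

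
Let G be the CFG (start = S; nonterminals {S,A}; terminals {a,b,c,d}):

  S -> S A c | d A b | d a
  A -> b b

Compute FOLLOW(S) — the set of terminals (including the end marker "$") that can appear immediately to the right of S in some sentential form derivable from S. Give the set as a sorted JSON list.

Compute FIRST by fixpoint:
round 1:
  A via A→b b: +{b}
  S via S→d A b: +{d}
  FIRST[S]={d}  FIRST[A]={b}
round 2: done
  FIRST[S]={d}  FIRST[A]={b}

FOLLOW iteration:
initialize: $ ∈ FOLLOW(S)
pass 1:
  S→S A c: FOLLOW(S) ⊇ FIRST(A) = {b}; new: +{b}
  S→S A c: FOLLOW(A) ⊇ FIRST(c) = {c}; new: +{c}
  S→d A b: FOLLOW(A) ⊇ FIRST(b) = {b}; new: +{b}
  FOLLOW(S)={$,b}  FOLLOW(A)={b,c}
pass 2: (stable)
  FOLLOW(S)={$,b}  FOLLOW(A)={b,c}

FOLLOW(S) = ["$", "b"]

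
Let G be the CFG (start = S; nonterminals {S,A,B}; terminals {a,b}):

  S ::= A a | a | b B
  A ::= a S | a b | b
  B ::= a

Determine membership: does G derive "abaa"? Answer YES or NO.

CNF form of G:
  S -> A T0 | T1 B | a
  A -> T0 S | T0 T1 | b
  B -> a
  T0 -> a
  T1 -> b

Fill CYK table bottom-up:
  [0..0]={B,S,T0}  "a"  orig:{B,S}
  [1..1]={A,T1}  "b"  orig:{A}
  [2..2]={B,S,T0}  "a"  orig:{B,S}
  [3..3]={B,S,T0}  "a"  orig:{B,S}
  [0..1]={A}  "ab"
  [1..2]={S}  "ba"
  [2..3]={A}  "aa"
  [0..2]={A,S}  "aba"
  [1..3]=∅  "baa"
  [0..3]={S}  "abaa"

S ∈ T[0,3] ⇒ YES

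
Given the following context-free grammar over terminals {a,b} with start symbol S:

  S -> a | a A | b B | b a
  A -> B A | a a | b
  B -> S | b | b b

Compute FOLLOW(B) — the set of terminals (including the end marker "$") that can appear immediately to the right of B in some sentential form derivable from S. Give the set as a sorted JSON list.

Compute FIRST by fixpoint:
pass 1:
  A via A→a a: +{a}
  A via A→b: +{b}
  B via B→b: +{b}
  S via S→a: +{a}
  S via S→b B: +{b}
  FIRST(S)={a,b}  FIRST(A)={a,b}  FIRST(B)={b}
pass 2:
  B via B→S: +{a}
  FIRST(S)={a,b}  FIRST(A)={a,b}  FIRST(B)={a,b}
pass 3: (stable)
  FIRST(S)={a,b}  FIRST(A)={a,b}  FIRST(B)={a,b}

Compute FOLLOW by fixpoint:
initialize: $ ∈ FOLLOW(S)
round 1:
  A→B A: FOLLOW(B) ⊇ FIRST(A) = {a,b}; new: +{a,b}
  B→S: FOLLOW(S) ⊇ FOLLOW(B) ⊇ {a,b}; new: +{a,b}
  S→a A: FOLLOW(A) ⊇ FOLLOW(S) ⊇ {$,a,b}; new: +{$,a,b}
  S→b B: FOLLOW(B) ⊇ FOLLOW(S) ⊇ {$,a,b}; new: +{$}
  FOLLOW(S)={$,a,b}  FOLLOW(A)={$,a,b}  FOLLOW(B)={$,a,b}
round 2: — fixpoint
  FOLLOW(S)={$,a,b}  FOLLOW(A)={$,a,b}  FOLLOW(B)={$,a,b}

FOLLOW(B) = ["$", "a", "b"]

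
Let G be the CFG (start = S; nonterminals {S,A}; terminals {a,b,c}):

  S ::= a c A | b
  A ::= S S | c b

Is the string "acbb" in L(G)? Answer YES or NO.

CNF form of G:
  S -> T2 X3 | b
  A -> S S | T0 T1
  T0 -> c
  T1 -> b
  T2 -> a
  X3 -> T0 A

Fill CYK table bottom-up:
  T[0,0] 'a' = {T2}  orig:{}
  T[1,1] 'c' = {T0}  orig:{}
  T[2,2] 'b' = {S,T1}  orig:{S}
  T[3,3] 'b' = {S,T1}  orig:{S}
  T[0,1] 'ac' = ∅
  T[1,2] 'cb' = {A}
  T[2,3] 'bb' = {A}
  T[0,2] 'acb' = ∅
  T[1,3] 'cbb' = {X3}  orig:{}
  T[0,3] 'acbb' = {S}

S ∈ T[0,3] ⇒ YES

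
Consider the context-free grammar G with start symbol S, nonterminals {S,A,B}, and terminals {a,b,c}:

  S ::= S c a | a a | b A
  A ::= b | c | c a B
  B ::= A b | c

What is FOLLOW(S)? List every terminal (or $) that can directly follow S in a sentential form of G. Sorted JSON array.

FIRST sets, iterate to fixpoint:
iter 1:
  A via A→b: +{b}
  A via A→c: +{c}
  B via B→A b: +{b,c}
  S via S→a a: +{a}
  S via S→b A: +{b}
  FIRST[S]={a,b}  FIRST[A]={b,c}  FIRST[B]={b,c}
iter 2: done
  FIRST[S]={a,b}  FIRST[A]={b,c}  FIRST[B]={b,c}

Compute FOLLOW by fixpoint:
initialize: $ ∈ FOLLOW(S)
[1]
  B→A b: FOLLOW(A) ⊇ FIRST(b) = {b}; new: +{b}
  S→S c a: FOLLOW(S) ⊇ FIRST(c) = {c}; new: +{c}
  S→b A: FOLLOW(A) ⊇ FOLLOW(S) ⊇ {$,c}; new: +{$,c}
  FOLLOW[S]={$,c}  FOLLOW[A]={$,b,c}  FOLLOW[B]={}
[2]
  A→c a B: FOLLOW(B) ⊇ FOLLOW(A) ⊇ {$,b,c}; new: +{$,b,c}
  FOLLOW[S]={$,c}  FOLLOW[A]={$,b,c}  FOLLOW[B]={$,b,c}
[3] (stable)
  FOLLOW[S]={$,c}  FOLLOW[A]={$,b,c}  FOLLOW[B]={$,b,c}

FOLLOW(S) = ["$", "c"]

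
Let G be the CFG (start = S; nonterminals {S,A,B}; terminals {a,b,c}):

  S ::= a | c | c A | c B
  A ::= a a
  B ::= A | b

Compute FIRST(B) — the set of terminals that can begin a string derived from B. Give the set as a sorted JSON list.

Compute FIRST by fixpoint:
iter 1:
  A via A→a a: +{a}
  B via B→A: +{a}
  B via B→b: +{b}
  S via S→a: +{a}
  S via S→c: +{c}
  S: {a,c}  A: {a}  B: {a,b}
iter 2: done
  S: {a,c}  A: {a}  B: {a,b}

FIRST(B) = ["a", "b"]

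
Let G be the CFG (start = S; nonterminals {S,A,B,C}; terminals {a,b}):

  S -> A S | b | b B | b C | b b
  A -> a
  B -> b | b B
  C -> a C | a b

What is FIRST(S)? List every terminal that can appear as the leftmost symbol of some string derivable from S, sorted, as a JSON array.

FIRST iteration:
pass 1:
  A via A→a: +{a}
  B via B→b: +{b}
  C via C→a C: +{a}
  S via S→A S: +{a}
  S via S→b: +{b}
  FIRST(S)={a,b}  FIRST(A)={a}  FIRST(B)={b}  FIRST(C)={a}
pass 2: — fixpoint
  FIRST(S)={a,b}  FIRST(A)={a}  FIRST(B)={b}  FIRST(C)={a}

FIRST(S) = ["a", "b"]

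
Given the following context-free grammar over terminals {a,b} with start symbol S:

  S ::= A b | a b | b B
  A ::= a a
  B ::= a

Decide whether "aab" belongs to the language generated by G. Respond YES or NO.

Convert to CNF:
  S -> A T1 | T0 T1 | T1 B
  A -> T0 T0
  B -> a
  T0 -> a
  T1 -> b

Fill CYK table bottom-up:
  [0..0]={B,T0}  "a"  orig:{B}
  [1..1]={B,T0}  "a"  orig:{B}
  [2..2]={T1}  "b"  orig:{}
  [0..1]={A}  "aa"
  [1..2]={S}  "ab"
  [0..2]={S}  "aab"

S ∈ T[0,2] ⇒ YES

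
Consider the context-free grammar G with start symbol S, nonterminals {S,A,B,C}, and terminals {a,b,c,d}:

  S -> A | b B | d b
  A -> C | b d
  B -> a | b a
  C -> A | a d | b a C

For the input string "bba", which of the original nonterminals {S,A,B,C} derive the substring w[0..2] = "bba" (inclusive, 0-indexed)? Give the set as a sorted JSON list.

Convert to CNF:
  S -> T0 T1 | T1 T2 | T2 B | T2 T1 | T2 X5
  A -> T0 T1 | T2 T1 | T2 X3
  B -> T2 T0 | a
  C -> T0 T1 | T2 T1 | T2 X4
  T0 -> a
  T1 -> d
  T2 -> b
  X3 -> T0 C
  X4 -> T0 C
  X5 -> T0 C

CYK fill (cells [i..j] with 0 ≤ i ≤ j ≤ 2 only):
  [0..0]={T2}  "b"  orig:{}
  [1..1]={T2}  "b"  orig:{}
  [2..2]={B,T0}  "a"  orig:{B}
  [0..1]=∅  "bb"
  [1..2]={B,S}  "ba"
  [0..2]={S}  "bba"

Original NTs in T[0,2] deriving "bba": ["S"]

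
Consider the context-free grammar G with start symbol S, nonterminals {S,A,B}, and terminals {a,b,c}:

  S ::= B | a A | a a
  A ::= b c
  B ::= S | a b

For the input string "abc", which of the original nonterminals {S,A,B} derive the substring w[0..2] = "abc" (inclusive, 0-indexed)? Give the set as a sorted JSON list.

CNF form of G:
  S -> T2 A | T2 T0 | T2 T2
  A -> T0 T1
  B -> T2 A | T2 T0 | T2 T2
  T0 -> b
  T1 -> c
  T2 -> a

Fill CYK table bottom-up (cells [i..j] with 0 ≤ i ≤ j ≤ 2 only):
  [0..0]={T2}  "a"  orig:{}
  [1..1]={T0}  "b"  orig:{}
  [2..2]={T1}  "c"  orig:{}
  [0..1]={B,S}  "ab"
  [1..2]={A}  "bc"
  [0..2]={B,S}  "abc"

Original NTs in T[0,2] deriving "abc": ["B", "S"]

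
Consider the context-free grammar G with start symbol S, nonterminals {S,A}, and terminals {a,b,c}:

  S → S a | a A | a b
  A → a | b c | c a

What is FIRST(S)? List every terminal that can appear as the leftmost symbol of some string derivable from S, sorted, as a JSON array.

FIRST iteration:
[1]
  A via A→a: +{a}
  A via A→b c: +{b}
  A via A→c a: +{c}
  S via S→a A: +{a}
  FIRST[S]={a}  FIRST[A]={a,b,c}
[2] done
  FIRST[S]={a}  FIRST[A]={a,b,c}

FIRST(S) = ["a"]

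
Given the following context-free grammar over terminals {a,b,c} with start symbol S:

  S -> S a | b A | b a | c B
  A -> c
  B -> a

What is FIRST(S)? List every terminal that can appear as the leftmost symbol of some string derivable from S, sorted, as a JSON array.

FIRST iteration:
round 1:
  A via A→c: +{c}
  B via B→a: +{a}
  S via S→b A: +{b}
  S via S→c B: +{c}
  FIRST(S)={b,c}  FIRST(A)={c}  FIRST(B)={a}
round 2: (no change)
  FIRST(S)={b,c}  FIRST(A)={c}  FIRST(B)={a}

FIRST(S) = ["b", "c"]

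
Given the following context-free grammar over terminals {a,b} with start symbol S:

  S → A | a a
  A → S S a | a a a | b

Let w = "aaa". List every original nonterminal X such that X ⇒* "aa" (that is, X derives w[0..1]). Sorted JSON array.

CNF form of G:
  S -> S X3 | T0 T0 | T0 X4 | b
  A -> S X1 | T0 X2 | b
  T0 -> a
  X1 -> S T0
  X2 -> T0 T0
  X3 -> S T0
  X4 -> T0 T0

Fill CYK table bottom-up, restricted to cells inside w[0..1]:
  T[0,0] 'a' = {T0}  orig:{}
  T[1,1] 'a' = {T0}  orig:{}
  T[0,1] 'aa' = {S,X2,X4}  orig:{S}

Original NTs in T[0,1] deriving "aa": ["S"]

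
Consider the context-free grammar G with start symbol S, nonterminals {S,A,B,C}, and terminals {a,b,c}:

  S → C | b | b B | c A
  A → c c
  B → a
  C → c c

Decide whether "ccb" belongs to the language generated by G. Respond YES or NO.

CNF form of G:
  S -> T0 A | T0 T0 | T1 B | b
  A -> T0 T0
  B -> a
  C -> T0 T0
  T0 -> c
  T1 -> b

CYK table (by increasing span):
  T[0,0] 'c' = {T0}  orig:{}
  T[1,1] 'c' = {T0}  orig:{}
  T[2,2] 'b' = {S,T1}  orig:{S}
  T[0,1] 'cc' = {A,C,S}
  T[1,2] 'cb' = ∅
  T[0,2] 'ccb' = ∅

S ∉ T[0,2] ⇒ NO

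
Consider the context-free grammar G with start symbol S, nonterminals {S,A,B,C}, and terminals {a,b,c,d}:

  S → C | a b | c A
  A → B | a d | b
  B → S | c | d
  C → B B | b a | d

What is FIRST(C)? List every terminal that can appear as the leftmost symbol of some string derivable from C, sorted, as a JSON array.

FIRST sets, iterate to fixpoint:
pass 1:
  A via A→a d: +{a}
  A via A→b: +{b}
  B via B→c: +{c}
  B via B→d: +{d}
  C via C→B B: +{c,d}
  C via C→b a: +{b}
  S via S→C: +{b,c,d}
  S via S→a b: +{a}
  S: {a,b,c,d}  A: {a,b}  B: {c,d}  C: {b,c,d}
pass 2:
  A via A→B: +{c,d}
  B via B→S: +{a,b}
  C via C→B B: +{a}
  S: {a,b,c,d}  A: {a,b,c,d}  B: {a,b,c,d}  C: {a,b,c,d}
pass 3: — fixpoint
  S: {a,b,c,d}  A: {a,b,c,d}  B: {a,b,c,d}  C: {a,b,c,d}

FIRST(C) = ["a", "b", "c", "d"]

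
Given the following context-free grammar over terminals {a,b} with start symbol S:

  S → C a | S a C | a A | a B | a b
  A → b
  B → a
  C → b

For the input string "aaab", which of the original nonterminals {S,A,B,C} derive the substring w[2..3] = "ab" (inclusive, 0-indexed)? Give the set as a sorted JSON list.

CNF form of G:
  S -> C T0 | S X2 | T0 A | T0 B | T0 T1
  A -> b
  B -> a
  C -> b
  T0 -> a
  T1 -> b
  X2 -> T0 C

CYK table (by increasing span) (cells [i..j] with 2 ≤ i ≤ j ≤ 3 only):
  cell(2,2) a: {B,T0}  orig:{B}
  cell(3,3) b: {A,C,T1}  orig:{A,C}
  cell(2,3) ab: {S,X2}  orig:{S}

Original NTs in T[2,3] deriving "ab": ["S"]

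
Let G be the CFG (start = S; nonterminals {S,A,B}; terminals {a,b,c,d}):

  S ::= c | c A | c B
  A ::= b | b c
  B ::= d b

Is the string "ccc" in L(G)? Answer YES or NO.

Convert to CNF:
  S -> T1 A | T1 B | c
  A -> T0 T1 | b
  B -> T2 T0
  T0 -> b
  T1 -> c
  T2 -> d

Fill CYK table bottom-up:
  cell(0,0) c: {S,T1}  orig:{S}
  cell(1,1) c: {S,T1}  orig:{S}
  cell(2,2) c: {S,T1}  orig:{S}
  cell(0,1) cc: ∅
  cell(1,2) cc: ∅
  cell(0,2) ccc: ∅

S ∉ T[0,2] ⇒ NO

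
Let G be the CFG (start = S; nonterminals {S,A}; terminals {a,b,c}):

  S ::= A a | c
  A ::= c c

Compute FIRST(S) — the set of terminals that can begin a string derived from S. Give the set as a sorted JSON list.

FIRST sets, iterate to fixpoint:
round 1:
  A via A→c c: +{c}
  S via S→A a: +{c}
  FIRST(S)={c}  FIRST(A)={c}
round 2: (no change)
  FIRST(S)={c}  FIRST(A)={c}

FIRST(S) = ["c"]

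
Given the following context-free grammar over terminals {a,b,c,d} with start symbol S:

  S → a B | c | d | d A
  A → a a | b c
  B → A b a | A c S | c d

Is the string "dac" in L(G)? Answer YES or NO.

Convert to CNF:
  S -> T0 B | T3 A | c | d
  A -> T0 T0 | T1 T2
  B -> A X4 | A X5 | T2 T3
  T0 -> a
  T1 -> b
  T2 -> c
  T3 -> d
  X4 -> T1 T0
  X5 -> T2 S

Fill CYK table bottom-up:
  [0..0]={S,T3}  "d"  orig:{S}
  [1..1]={T0}  "a"  orig:{}
  [2..2]={S,T2}  "c"  orig:{S}
  [0..1]=∅  "da"
  [1..2]=∅  "ac"
  [0..2]=∅  "dac"

S ∉ T[0,2] ⇒ NO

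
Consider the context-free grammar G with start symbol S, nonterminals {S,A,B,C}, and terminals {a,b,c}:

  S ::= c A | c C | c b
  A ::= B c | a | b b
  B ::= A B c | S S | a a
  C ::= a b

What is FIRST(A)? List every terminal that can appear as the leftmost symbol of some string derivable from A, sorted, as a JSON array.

FIRST iteration:
iter 1:
  A via A→a: +{a}
  A via A→b b: +{b}
  B via B→A B c: +{a,b}
  C via C→a b: +{a}
  S via S→c A: +{c}
  S: {c}  A: {a,b}  B: {a,b}  C: {a}
iter 2:
  B via B→S S: +{c}
  S: {c}  A: {a,b}  B: {a,b,c}  C: {a}
iter 3:
  A via A→B c: +{c}
  S: {c}  A: {a,b,c}  B: {a,b,c}  C: {a}
iter 4: (no change)
  S: {c}  A: {a,b,c}  B: {a,b,c}  C: {a}

FIRST(A) = ["a", "b", "c"]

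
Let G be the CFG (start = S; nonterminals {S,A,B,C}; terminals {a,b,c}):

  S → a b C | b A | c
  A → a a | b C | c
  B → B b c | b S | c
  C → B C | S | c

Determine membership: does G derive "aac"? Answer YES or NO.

CNF form of G:
  S -> T0 X5 | T1 A | c
  A -> T0 T0 | T1 C | c
  B -> B X3 | T1 S | c
  C -> B C | T0 X4 | T1 A | c
  T0 -> a
  T1 -> b
  T2 -> c
  X3 -> T1 T2
  X4 -> T1 C
  X5 -> T1 C

Fill CYK table bottom-up:
  cell(0,0) a: {T0}  orig:{}
  cell(1,1) a: {T0}  orig:{}
  cell(2,2) c: {A,B,C,S,T2}  orig:{A,B,C,S}
  cell(0,1) aa: {A}
  cell(1,2) ac: ∅
  cell(0,2) aac: ∅

S ∉ T[0,2] ⇒ NO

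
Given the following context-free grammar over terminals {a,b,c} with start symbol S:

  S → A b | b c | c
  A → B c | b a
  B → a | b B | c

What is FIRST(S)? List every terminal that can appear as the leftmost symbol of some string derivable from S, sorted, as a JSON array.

FIRST sets, iterate to fixpoint:
round 1:
  A via A→b a: +{b}
  B via B→a: +{a}
  B via B→b B: +{b}
  B via B→c: +{c}
  S via S→A b: +{b}
  S via S→c: +{c}
  S: {b,c}  A: {b}  B: {a,b,c}
round 2:
  A via A→B c: +{a,c}
  S via S→A b: +{a}
  S: {a,b,c}  A: {a,b,c}  B: {a,b,c}
round 3: — fixpoint
  S: {a,b,c}  A: {a,b,c}  B: {a,b,c}

FIRST(S) = ["a", "b", "c"]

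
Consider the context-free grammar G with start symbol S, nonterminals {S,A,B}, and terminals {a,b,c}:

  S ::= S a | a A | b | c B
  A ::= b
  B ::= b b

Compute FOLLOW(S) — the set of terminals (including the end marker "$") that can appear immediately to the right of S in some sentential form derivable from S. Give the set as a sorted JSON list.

Compute FIRST by fixpoint:
pass 1:
  A via A→b: +{b}
  B via B→b b: +{b}
  S via S→a A: +{a}
  S via S→b: +{b}
  S via S→c B: +{c}
  FIRST(S)={a,b,c}  FIRST(A)={b}  FIRST(B)={b}
pass 2: done
  FIRST(S)={a,b,c}  FIRST(A)={b}  FIRST(B)={b}

Compute FOLLOW by fixpoint:
FOLLOW(S) := {$}
pass 1:
  S→S a: FOLLOW(S) ⊇ FIRST(a) = {a}; new: +{a}
  S→a A: FOLLOW(A) ⊇ FOLLOW(S) ⊇ {$,a}; new: +{$,a}
  S→c B: FOLLOW(B) ⊇ FOLLOW(S) ⊇ {$,a}; new: +{$,a}
  S: {$,a}  A: {$,a}  B: {$,a}
pass 2: (no change)
  S: {$,a}  A: {$,a}  B: {$,a}

FOLLOW(S) = ["$", "a"]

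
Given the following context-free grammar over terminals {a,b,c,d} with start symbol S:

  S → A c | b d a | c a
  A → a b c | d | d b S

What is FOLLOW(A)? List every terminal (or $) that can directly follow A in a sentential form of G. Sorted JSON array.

FIRST iteration:
round 1:
  A via A→a b c: +{a}
  A via A→d: +{d}
  S via S→A c: +{a,d}
  S via S→b d a: +{b}
  S via S→c a: +{c}
  FIRST(S)={a,b,c,d}  FIRST(A)={a,d}
round 2: — fixpoint
  FIRST(S)={a,b,c,d}  FIRST(A)={a,d}

Compute FOLLOW by fixpoint:
seed FOLLOW(S) with $
iter 1:
  S→A c: FOLLOW(A) ⊇ FIRST(c) = {c}; new: +{c}
  FOLLOW[S]={$}  FOLLOW[A]={c}
iter 2:
  A→d b S: FOLLOW(S) ⊇ FOLLOW(A) ⊇ {c}; new: +{c}
  FOLLOW[S]={$,c}  FOLLOW[A]={c}
iter 3: — fixpoint
  FOLLOW[S]={$,c}  FOLLOW[A]={c}

FOLLOW(A) = ["c"]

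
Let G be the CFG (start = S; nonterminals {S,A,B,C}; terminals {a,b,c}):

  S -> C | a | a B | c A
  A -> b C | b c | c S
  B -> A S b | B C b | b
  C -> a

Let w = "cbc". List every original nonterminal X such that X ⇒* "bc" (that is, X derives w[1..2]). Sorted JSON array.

Convert to CNF:
  S -> T1 A | T2 B | a
  A -> T0 C | T0 T1 | T1 S
  B -> A X3 | B X4 | b
  C -> a
  T0 -> b
  T1 -> c
  T2 -> a
  X3 -> S T0
  X4 -> C T0

CYK table (by increasing span) (cells [i..j] with 1 ≤ i ≤ j ≤ 2 only):
  T[1,1] 'b' = {B,T0}  orig:{B}
  T[2,2] 'c' = {T1}  orig:{}
  T[1,2] 'bc' = {A}

Original NTs in T[1,2] deriving "bc": ["A"]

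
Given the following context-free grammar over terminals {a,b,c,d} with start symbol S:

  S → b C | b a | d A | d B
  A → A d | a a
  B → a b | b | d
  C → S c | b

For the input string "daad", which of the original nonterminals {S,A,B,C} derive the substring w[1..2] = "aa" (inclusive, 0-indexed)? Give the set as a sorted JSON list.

Convert to CNF:
  S -> T0 A | T0 B | T2 C | T2 T1
  A -> A T0 | T1 T1
  B -> T1 T2 | b | d
  C -> S T3 | b
  T0 -> d
  T1 -> a
  T2 -> b
  T3 -> c

Fill CYK table bottom-up, restricted to cells inside w[1..2]:
  T[1,1] 'a' = {T1}  orig:{}
  T[2,2] 'a' = {T1}  orig:{}
  T[1,2] 'aa' = {A}

Original NTs in T[1,2] deriving "aa": ["A"]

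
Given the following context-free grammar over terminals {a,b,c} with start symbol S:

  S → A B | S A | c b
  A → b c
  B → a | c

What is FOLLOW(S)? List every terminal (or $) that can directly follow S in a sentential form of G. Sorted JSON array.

Compute FIRST by fixpoint:
round 1:
  A via A→b c: +{b}
  B via B→a: +{a}
  B via B→c: +{c}
  S via S→A B: +{b}
  S via S→c b: +{c}
  FIRST[S]={b,c}  FIRST[A]={b}  FIRST[B]={a,c}
round 2: done
  FIRST[S]={b,c}  FIRST[A]={b}  FIRST[B]={a,c}

FOLLOW sets:
seed FOLLOW(S) with $
pass 1:
  S→A B: FOLLOW(A) ⊇ FIRST(B) = {a,c}; new: +{a,c}
  S→A B: FOLLOW(B) ⊇ FOLLOW(S) ⊇ {$}; new: +{$}
  S→S A: FOLLOW(S) ⊇ FIRST(A) = {b}; new: +{b}
  S→S A: FOLLOW(A) ⊇ FOLLOW(S) ⊇ {$,b}; new: +{$,b}
  FOLLOW(S)={$,b}  FOLLOW(A)={$,a,b,c}  FOLLOW(B)={$}
pass 2:
  S→A B: FOLLOW(B) ⊇ FOLLOW(S) ⊇ {$,b}; new: +{b}
  FOLLOW(S)={$,b}  FOLLOW(A)={$,a,b,c}  FOLLOW(B)={$,b}
pass 3: — fixpoint
  FOLLOW(S)={$,b}  FOLLOW(A)={$,a,b,c}  FOLLOW(B)={$,b}

FOLLOW(S) = ["$", "b"]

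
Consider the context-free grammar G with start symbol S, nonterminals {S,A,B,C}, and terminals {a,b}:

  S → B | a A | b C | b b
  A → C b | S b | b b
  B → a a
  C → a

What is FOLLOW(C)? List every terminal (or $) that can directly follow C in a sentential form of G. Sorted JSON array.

FIRST sets, iterate to fixpoint:
iter 1:
  A via A→b b: +{b}
  B via B→a a: +{a}
  C via C→a: +{a}
  S via S→B: +{a}
  S via S→b C: +{b}
  FIRST(S)={a,b}  FIRST(A)={b}  FIRST(B)={a}  FIRST(C)={a}
iter 2:
  A via A→C b: +{a}
  FIRST(S)={a,b}  FIRST(A)={a,b}  FIRST(B)={a}  FIRST(C)={a}
iter 3: (stable)
  FIRST(S)={a,b}  FIRST(A)={a,b}  FIRST(B)={a}  FIRST(C)={a}

FOLLOW iteration:
initialize: $ ∈ FOLLOW(S)
iter 1:
  A→C b: FOLLOW(C) ⊇ FIRST(b) = {b}; new: +{b}
  A→S b: FOLLOW(S) ⊇ FIRST(b) = {b}; new: +{b}
  S→B: FOLLOW(B) ⊇ FOLLOW(S) ⊇ {$,b}; new: +{$,b}
  S→a A: FOLLOW(A) ⊇ FOLLOW(S) ⊇ {$,b}; new: +{$,b}
  S→b C: FOLLOW(C) ⊇ FOLLOW(S) ⊇ {$,b}; new: +{$}
  FOLLOW(S)={$,b}  FOLLOW(A)={$,b}  FOLLOW(B)={$,b}  FOLLOW(C)={$,b}
iter 2: (stable)
  FOLLOW(S)={$,b}  FOLLOW(A)={$,b}  FOLLOW(B)={$,b}  FOLLOW(C)={$,b}

FOLLOW(C) = ["$", "b"]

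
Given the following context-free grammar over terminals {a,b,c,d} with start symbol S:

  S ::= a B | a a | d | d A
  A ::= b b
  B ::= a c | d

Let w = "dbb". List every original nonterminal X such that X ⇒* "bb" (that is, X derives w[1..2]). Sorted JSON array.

CNF form of G:
  S -> T1 B | T1 T1 | T3 A | d
  A -> T0 T0
  B -> T1 T2 | d
  T0 -> b
  T1 -> a
  T2 -> c
  T3 -> d

CYK table (by increasing span), restricted to cells inside w[1..2]:
  cell(1,1) b: {T0}  orig:{}
  cell(2,2) b: {T0}  orig:{}
  cell(1,2) bb: {A}

Original NTs in T[1,2] deriving "bb": ["A"]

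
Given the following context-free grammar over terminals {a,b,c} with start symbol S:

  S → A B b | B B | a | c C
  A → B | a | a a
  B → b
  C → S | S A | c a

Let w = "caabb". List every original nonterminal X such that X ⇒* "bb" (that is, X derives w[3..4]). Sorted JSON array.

Convert to CNF:
  S -> A X4 | B B | T2 C | a
  A -> T0 T0 | a | b
  B -> b
  C -> A X3 | B B | S A | T2 C | T2 T0 | a
  T0 -> a
  T1 -> b
  T2 -> c
  X3 -> B T1
  X4 -> B T1

CYK fill (cells [i..j] with 3 ≤ i ≤ j ≤ 4 only):
  [3..3]={A,B,T1}  "b"  orig:{A,B}
  [4..4]={A,B,T1}  "b"  orig:{A,B}
  [3..4]={C,S,X3,X4}  "bb"  orig:{C,S}

Original NTs in T[3,4] deriving "bb": ["C", "S"]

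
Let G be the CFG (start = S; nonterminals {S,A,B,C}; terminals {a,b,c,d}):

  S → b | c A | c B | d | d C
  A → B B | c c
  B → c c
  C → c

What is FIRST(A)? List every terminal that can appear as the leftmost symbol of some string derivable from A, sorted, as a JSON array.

Compute FIRST by fixpoint:
[1]
  A via A→c c: +{c}
  B via B→c c: +{c}
  C via C→c: +{c}
  S via S→b: +{b}
  S via S→c A: +{c}
  S via S→d: +{d}
  FIRST[S]={b,c,d}  FIRST[A]={c}  FIRST[B]={c}  FIRST[C]={c}
[2] (stable)
  FIRST[S]={b,c,d}  FIRST[A]={c}  FIRST[B]={c}  FIRST[C]={c}

FIRST(A) = ["c"]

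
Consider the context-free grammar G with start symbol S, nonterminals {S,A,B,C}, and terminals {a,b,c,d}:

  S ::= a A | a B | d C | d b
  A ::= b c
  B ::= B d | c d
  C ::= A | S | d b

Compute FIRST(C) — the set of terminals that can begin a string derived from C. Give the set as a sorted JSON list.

Compute FIRST by fixpoint:
iter 1:
  A via A→b c: +{b}
  B via B→c d: +{c}
  C via C→A: +{b}
  C via C→d b: +{d}
  S via S→a A: +{a}
  S via S→d C: +{d}
  FIRST[S]={a,d}  FIRST[A]={b}  FIRST[B]={c}  FIRST[C]={b,d}
iter 2:
  C via C→S: +{a}
  FIRST[S]={a,d}  FIRST[A]={b}  FIRST[B]={c}  FIRST[C]={a,b,d}
iter 3: — fixpoint
  FIRST[S]={a,d}  FIRST[A]={b}  FIRST[B]={c}  FIRST[C]={a,b,d}

FIRST(C) = ["a", "b", "d"]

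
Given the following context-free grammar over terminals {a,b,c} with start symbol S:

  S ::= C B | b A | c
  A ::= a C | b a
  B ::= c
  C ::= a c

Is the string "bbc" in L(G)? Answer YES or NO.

CNF form of G:
  S -> C B | T1 A | c
  A -> T0 C | T1 T0
  B -> c
  C -> T0 T2
  T0 -> a
  T1 -> b
  T2 -> c

CYK fill:
  cell(0,0) b: {T1}  orig:{}
  cell(1,1) b: {T1}  orig:{}
  cell(2,2) c: {B,S,T2}  orig:{B,S}
  cell(0,1) bb: ∅
  cell(1,2) bc: ∅
  cell(0,2) bbc: ∅

S ∉ T[0,2] ⇒ NO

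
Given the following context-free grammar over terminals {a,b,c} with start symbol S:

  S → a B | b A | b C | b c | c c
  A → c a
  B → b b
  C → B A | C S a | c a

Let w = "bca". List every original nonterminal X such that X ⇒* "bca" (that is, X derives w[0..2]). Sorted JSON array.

Convert to CNF:
  S -> T0 T0 | T1 B | T2 A | T2 C | T2 T0
  A -> T0 T1
  B -> T2 T2
  C -> B A | C X3 | T0 T1
  T0 -> c
  T1 -> a
  T2 -> b
  X3 -> S T1

CYK fill — only the sub-triangle for w[0..2]:
  cell(0,0) b: {T2}  orig:{}
  cell(1,1) c: {T0}  orig:{}
  cell(2,2) a: {T1}  orig:{}
  cell(0,1) bc: {S}
  cell(1,2) ca: {A,C}
  cell(0,2) bca: {S,X3}  orig:{S}

Original NTs in T[0,2] deriving "bca": ["S"]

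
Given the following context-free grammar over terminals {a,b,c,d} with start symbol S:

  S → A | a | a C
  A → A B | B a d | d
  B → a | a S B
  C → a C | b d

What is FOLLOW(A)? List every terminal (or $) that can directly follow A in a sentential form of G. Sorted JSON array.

Compute FIRST by fixpoint:
[1]
  A via A→d: +{d}
  B via B→a: +{a}
  C via C→a C: +{a}
  C via C→b d: +{b}
  S via S→A: +{d}
  S via S→a: +{a}
  FIRST[S]={a,d}  FIRST[A]={d}  FIRST[B]={a}  FIRST[C]={a,b}
[2]
  A via A→B a d: +{a}
  FIRST[S]={a,d}  FIRST[A]={a,d}  FIRST[B]={a}  FIRST[C]={a,b}
[3] — fixpoint
  FIRST[S]={a,d}  FIRST[A]={a,d}  FIRST[B]={a}  FIRST[C]={a,b}

Compute FOLLOW by fixpoint:
FOLLOW(S) := {$}
round 1:
  A→A B: FOLLOW(A) ⊇ FIRST(B) = {a}; new: +{a}
  A→A B: FOLLOW(B) ⊇ FOLLOW(A) ⊇ {a}; new: +{a}
  B→a S B: FOLLOW(S) ⊇ FIRST(B) = {a}; new: +{a}
  S→A: FOLLOW(A) ⊇ FOLLOW(S) ⊇ {$,a}; new: +{$}
  S→a C: FOLLOW(C) ⊇ FOLLOW(S) ⊇ {$,a}; new: +{$,a}
  S: {$,a}  A: {$,a}  B: {a}  C: {$,a}
round 2:
  A→A B: FOLLOW(B) ⊇ FOLLOW(A) ⊇ {$,a}; new: +{$}
  S: {$,a}  A: {$,a}  B: {$,a}  C: {$,a}
round 3: (stable)
  S: {$,a}  A: {$,a}  B: {$,a}  C: {$,a}

FOLLOW(A) = ["$", "a"]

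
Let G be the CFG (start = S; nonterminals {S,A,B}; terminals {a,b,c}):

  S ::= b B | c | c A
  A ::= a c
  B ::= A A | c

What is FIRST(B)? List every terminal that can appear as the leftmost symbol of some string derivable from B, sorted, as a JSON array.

Compute FIRST by fixpoint:
[1]
  A via A→a c: +{a}
  B via B→A A: +{a}
  B via B→c: +{c}
  S via S→b B: +{b}
  S via S→c: +{c}
  S: {b,c}  A: {a}  B: {a,c}
[2] (stable)
  S: {b,c}  A: {a}  B: {a,c}

FIRST(B) = ["a", "c"]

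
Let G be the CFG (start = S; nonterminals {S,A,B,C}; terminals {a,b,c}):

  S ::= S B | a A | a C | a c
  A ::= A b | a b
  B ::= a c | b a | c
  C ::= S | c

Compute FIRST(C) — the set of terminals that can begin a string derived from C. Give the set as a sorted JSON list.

FIRST iteration:
round 1:
  A via A→a b: +{a}
  B via B→a c: +{a}
  B via B→b a: +{b}
  B via B→c: +{c}
  C via C→c: +{c}
  S via S→a A: +{a}
  S: {a}  A: {a}  B: {a,b,c}  C: {c}
round 2:
  C via C→S: +{a}
  S: {a}  A: {a}  B: {a,b,c}  C: {a,c}
round 3: (stable)
  S: {a}  A: {a}  B: {a,b,c}  C: {a,c}

FIRST(C) = ["a", "c"]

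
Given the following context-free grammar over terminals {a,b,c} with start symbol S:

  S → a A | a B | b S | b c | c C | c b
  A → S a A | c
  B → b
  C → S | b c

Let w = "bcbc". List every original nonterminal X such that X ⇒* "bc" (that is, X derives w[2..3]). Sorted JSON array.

CNF form of G:
  S -> T0 A | T0 B | T1 S | T1 T2 | T2 C | T2 T1
  A -> S X3 | c
  B -> b
  C -> T0 A | T0 B | T1 S | T1 T2 | T2 C | T2 T1
  T0 -> a
  T1 -> b
  T2 -> c
  X3 -> T0 A

Fill CYK table bottom-up, restricted to cells inside w[2..3]:
  [2..2]={B,T1}  "b"  orig:{B}
  [3..3]={A,T2}  "c"  orig:{A}
  [2..3]={C,S}  "bc"

Original NTs in T[2,3] deriving "bc": ["C", "S"]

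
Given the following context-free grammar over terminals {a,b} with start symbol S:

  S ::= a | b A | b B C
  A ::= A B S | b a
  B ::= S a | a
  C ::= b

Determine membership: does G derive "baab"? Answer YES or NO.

CNF form of G:
  S -> T0 A | T0 X3 | a
  A -> A X2 | T0 T1
  B -> S T1 | a
  C -> b
  T0 -> b
  T1 -> a
  X2 -> B S
  X3 -> B C

CYK fill:
  [0..0]={C,T0}  "b"  orig:{C}
  [1..1]={B,S,T1}  "a"  orig:{B,S}
  [2..2]={B,S,T1}  "a"  orig:{B,S}
  [3..3]={C,T0}  "b"  orig:{C}
  [0..1]={A}  "ba"
  [1..2]={B,X2}  "aa"  orig:{B}
  [2..3]={X3}  "ab"  orig:{}
  [0..2]=∅  "baa"
  [1..3]={X3}  "aab"  orig:{}
  [0..3]={S}  "baab"

S ∈ T[0,3] ⇒ YES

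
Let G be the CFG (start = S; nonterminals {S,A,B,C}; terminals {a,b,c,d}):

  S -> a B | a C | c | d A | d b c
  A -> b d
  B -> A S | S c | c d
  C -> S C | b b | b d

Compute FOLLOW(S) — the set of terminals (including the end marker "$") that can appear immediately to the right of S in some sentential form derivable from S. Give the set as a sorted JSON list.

FIRST sets, iterate to fixpoint:
pass 1:
  A via A→b d: +{b}
  B via B→A S: +{b}
  B via B→c d: +{c}
  C via C→b b: +{b}
  S via S→a B: +{a}
  S via S→c: +{c}
  S via S→d A: +{d}
  FIRST(S)={a,c,d}  FIRST(A)={b}  FIRST(B)={b,c}  FIRST(C)={b}
pass 2:
  B via B→S c: +{a,d}
  C via C→S C: +{a,c,d}
  FIRST(S)={a,c,d}  FIRST(A)={b}  FIRST(B)={a,b,c,d}  FIRST(C)={a,b,c,d}
pass 3: (no change)
  FIRST(S)={a,c,d}  FIRST(A)={b}  FIRST(B)={a,b,c,d}  FIRST(C)={a,b,c,d}

FOLLOW iteration:
initialize: $ ∈ FOLLOW(S)
pass 1:
  B→A S: FOLLOW(A) ⊇ FIRST(S) = {a,c,d}; new: +{a,c,d}
  B→S c: FOLLOW(S) ⊇ FIRST(c) = {c}; new: +{c}
  C→S C: FOLLOW(S) ⊇ FIRST(C) = {a,b,c,d}; new: +{a,b,d}
  S→a B: FOLLOW(B) ⊇ FOLLOW(S) ⊇ {$,a,b,c,d}; new: +{$,a,b,c,d}
  S→a C: FOLLOW(C) ⊇ FOLLOW(S) ⊇ {$,a,b,c,d}; new: +{$,a,b,c,d}
  S→d A: FOLLOW(A) ⊇ FOLLOW(S) ⊇ {$,a,b,c,d}; new: +{$,b}
  FOLLOW[S]={$,a,b,c,d}  FOLLOW[A]={$,a,b,c,d}  FOLLOW[B]={$,a,b,c,d}  FOLLOW[C]={$,a,b,c,d}
pass 2: (stable)
  FOLLOW[S]={$,a,b,c,d}  FOLLOW[A]={$,a,b,c,d}  FOLLOW[B]={$,a,b,c,d}  FOLLOW[C]={$,a,b,c,d}

FOLLOW(S) = ["$", "a", "b", "c", "d"]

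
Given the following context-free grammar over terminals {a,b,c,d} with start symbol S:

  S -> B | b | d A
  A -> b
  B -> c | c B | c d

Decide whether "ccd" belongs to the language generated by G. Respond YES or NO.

Convert to CNF:
  S -> T0 B | T0 T1 | T1 A | b | c
  A -> b
  B -> T0 B | T0 T1 | c
  T0 -> c
  T1 -> d

CYK table (by increasing span):
  cell(0,0) c: {B,S,T0}  orig:{B,S}
  cell(1,1) c: {B,S,T0}  orig:{B,S}
  cell(2,2) d: {T1}  orig:{}
  cell(0,1) cc: {B,S}
  cell(1,2) cd: {B,S}
  cell(0,2) ccd: {B,S}

S ∈ T[0,2] ⇒ YES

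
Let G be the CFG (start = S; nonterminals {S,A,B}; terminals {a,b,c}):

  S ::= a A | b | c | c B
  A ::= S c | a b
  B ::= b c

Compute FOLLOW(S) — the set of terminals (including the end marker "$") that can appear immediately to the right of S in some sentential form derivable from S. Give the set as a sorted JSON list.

Compute FIRST by fixpoint:
pass 1:
  A via A→a b: +{a}
  B via B→b c: +{b}
  S via S→a A: +{a}
  S via S→b: +{b}
  S via S→c: +{c}
  FIRST[S]={a,b,c}  FIRST[A]={a}  FIRST[B]={b}
pass 2:
  A via A→S c: +{b,c}
  FIRST[S]={a,b,c}  FIRST[A]={a,b,c}  FIRST[B]={b}
pass 3: (no change)
  FIRST[S]={a,b,c}  FIRST[A]={a,b,c}  FIRST[B]={b}

FOLLOW sets:
FOLLOW(S) := {$}
round 1:
  A→S c: FOLLOW(S) ⊇ FIRST(c) = {c}; new: +{c}
  S→a A: FOLLOW(A) ⊇ FOLLOW(S) ⊇ {$,c}; new: +{$,c}
  S→c B: FOLLOW(B) ⊇ FOLLOW(S) ⊇ {$,c}; new: +{$,c}
  FOLLOW(S)={$,c}  FOLLOW(A)={$,c}  FOLLOW(B)={$,c}
round 2: — fixpoint
  FOLLOW(S)={$,c}  FOLLOW(A)={$,c}  FOLLOW(B)={$,c}

FOLLOW(S) = ["$", "c"]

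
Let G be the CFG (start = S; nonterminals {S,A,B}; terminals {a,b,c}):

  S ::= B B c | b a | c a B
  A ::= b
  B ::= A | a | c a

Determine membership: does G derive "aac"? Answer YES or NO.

CNF form of G:
  S -> B X3 | T0 X4 | T2 T1
  A -> b
  B -> T0 T1 | a | b
  T0 -> c
  T1 -> a
  T2 -> b
  X3 -> B T0
  X4 -> T1 B

Fill CYK table bottom-up:
  T[0,0] 'a' = {B,T1}  orig:{B}
  T[1,1] 'a' = {B,T1}  orig:{B}
  T[2,2] 'c' = {T0}  orig:{}
  T[0,1] 'aa' = {X4}  orig:{}
  T[1,2] 'ac' = {X3}  orig:{}
  T[0,2] 'aac' = {S}

S ∈ T[0,2] ⇒ YES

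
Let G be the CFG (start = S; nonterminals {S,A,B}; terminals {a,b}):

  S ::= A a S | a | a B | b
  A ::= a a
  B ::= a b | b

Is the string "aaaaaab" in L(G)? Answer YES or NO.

Convert to CNF:
  S -> A X2 | T0 B | a | b
  A -> T0 T0
  B -> T0 T1 | b
  T0 -> a
  T1 -> b
  X2 -> T0 S

CYK fill:
  T[0,0] 'a' = {S,T0}  orig:{S}
  T[1,1] 'a' = {S,T0}  orig:{S}
  T[2,2] 'a' = {S,T0}  orig:{S}
  T[3,3] 'a' = {S,T0}  orig:{S}
  T[4,4] 'a' = {S,T0}  orig:{S}
  T[5,5] 'a' = {S,T0}  orig:{S}
  T[6,6] 'b' = {B,S,T1}  orig:{B,S}
  T[0,1] 'aa' = {A,X2}  orig:{A}
  T[1,2] 'aa' = {A,X2}  orig:{A}
  T[2,3] 'aa' = {A,X2}  orig:{A}
  T[3,4] 'aa' = {A,X2}  orig:{A}
  T[4,5] 'aa' = {A,X2}  orig:{A}
  T[5,6] 'ab' = {B,S,X2}  orig:{B,S}
  T[0,2] 'aaa' = ∅
  T[1,3] 'aaa' = ∅
  T[2,4] 'aaa' = ∅
  T[3,5] 'aaa' = ∅
  T[4,6] 'aab' = {S,X2}  orig:{S}
  T[0,3] 'aaaa' = {S}
  T[1,4] 'aaaa' = {S}
  T[2,5] 'aaaa' = {S}
  T[3,6] 'aaab' = {S,X2}  orig:{S}
  T[0,4] 'aaaaa' = {X2}  orig:{}
  T[1,5] 'aaaaa' = {X2}  orig:{}
  T[2,6] 'aaaab' = {S,X2}  orig:{S}
  T[0,5] 'aaaaaa' = ∅
  T[1,6] 'aaaaab' = {S,X2}  orig:{S}
  T[0,6] 'aaaaaab' = {S,X2}  orig:{S}

S ∈ T[0,6] ⇒ YES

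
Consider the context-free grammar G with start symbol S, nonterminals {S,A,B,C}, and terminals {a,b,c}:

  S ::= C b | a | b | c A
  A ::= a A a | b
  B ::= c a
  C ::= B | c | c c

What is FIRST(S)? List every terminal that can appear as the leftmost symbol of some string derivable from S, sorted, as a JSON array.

FIRST sets, iterate to fixpoint:
iter 1:
  A via A→a A a: +{a}
  A via A→b: +{b}
  B via B→c a: +{c}
  C via C→B: +{c}
  S via S→C b: +{c}
  S via S→a: +{a}
  S via S→b: +{b}
  FIRST[S]={a,b,c}  FIRST[A]={a,b}  FIRST[B]={c}  FIRST[C]={c}
iter 2: done
  FIRST[S]={a,b,c}  FIRST[A]={a,b}  FIRST[B]={c}  FIRST[C]={c}

FIRST(S) = ["a", "b", "c"]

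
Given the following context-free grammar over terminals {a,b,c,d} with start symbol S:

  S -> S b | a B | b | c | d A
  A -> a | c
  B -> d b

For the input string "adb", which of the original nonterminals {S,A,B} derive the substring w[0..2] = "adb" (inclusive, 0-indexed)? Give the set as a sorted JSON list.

CNF form of G:
  S -> S T1 | T0 A | T2 B | b | c
  A -> a | c
  B -> T0 T1
  T0 -> d
  T1 -> b
  T2 -> a

CYK fill — only the sub-triangle for w[0..2]:
  T[0,0] 'a' = {A,T2}  orig:{A}
  T[1,1] 'd' = {T0}  orig:{}
  T[2,2] 'b' = {S,T1}  orig:{S}
  T[0,1] 'ad' = ∅
  T[1,2] 'db' = {B}
  T[0,2] 'adb' = {S}

Original NTs in T[0,2] deriving "adb": ["S"]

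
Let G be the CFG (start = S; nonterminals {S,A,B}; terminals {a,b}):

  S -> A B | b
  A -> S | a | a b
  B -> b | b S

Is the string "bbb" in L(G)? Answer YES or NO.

CNF form of G:
  S -> A B | b
  A -> A B | T0 T1 | a | b
  B -> T1 S | b
  T0 -> a
  T1 -> b

CYK fill:
  T[0,0] 'b' = {A,B,S,T1}  orig:{A,B,S}
  T[1,1] 'b' = {A,B,S,T1}  orig:{A,B,S}
  T[2,2] 'b' = {A,B,S,T1}  orig:{A,B,S}
  T[0,1] 'bb' = {A,B,S}
  T[1,2] 'bb' = {A,B,S}
  T[0,2] 'bbb' = {A,B,S}

S ∈ T[0,2] ⇒ YES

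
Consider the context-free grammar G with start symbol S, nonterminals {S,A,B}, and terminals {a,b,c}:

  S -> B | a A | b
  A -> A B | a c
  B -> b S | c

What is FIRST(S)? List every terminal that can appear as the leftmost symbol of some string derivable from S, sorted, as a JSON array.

Compute FIRST by fixpoint:
pass 1:
  A via A→a c: +{a}
  B via B→b S: +{b}
  B via B→c: +{c}
  S via S→B: +{b,c}
  S via S→a A: +{a}
  S: {a,b,c}  A: {a}  B: {b,c}
pass 2: (no change)
  S: {a,b,c}  A: {a}  B: {b,c}

FIRST(S) = ["a", "b", "c"]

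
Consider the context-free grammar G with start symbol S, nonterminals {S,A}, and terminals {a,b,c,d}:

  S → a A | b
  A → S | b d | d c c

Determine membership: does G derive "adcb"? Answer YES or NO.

Convert to CNF:
  S -> T0 A | b
  A -> T0 A | T1 T2 | T2 X4 | b
  T0 -> a
  T1 -> b
  T2 -> d
  T3 -> c
  X4 -> T3 T3

CYK fill:
  [0..0]={T0}  "a"  orig:{}
  [1..1]={T2}  "d"  orig:{}
  [2..2]={T3}  "c"  orig:{}
  [3..3]={A,S,T1}  "b"  orig:{A,S}
  [0..1]=∅  "ad"
  [1..2]=∅  "dc"
  [2..3]=∅  "cb"
  [0..2]=∅  "adc"
  [1..3]=∅  "dcb"
  [0..3]=∅  "adcb"

S ∉ T[0,3] ⇒ NO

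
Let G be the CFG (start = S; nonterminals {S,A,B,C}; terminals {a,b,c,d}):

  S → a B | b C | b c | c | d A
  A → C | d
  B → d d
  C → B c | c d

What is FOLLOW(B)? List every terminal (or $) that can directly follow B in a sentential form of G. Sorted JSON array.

FIRST sets, iterate to fixpoint:
round 1:
  A via A→d: +{d}
  B via B→d d: +{d}
  C via C→B c: +{d}
  C via C→c d: +{c}
  S via S→a B: +{a}
  S via S→b C: +{b}
  S via S→c: +{c}
  S via S→d A: +{d}
  S: {a,b,c,d}  A: {d}  B: {d}  C: {c,d}
round 2:
  A via A→C: +{c}
  S: {a,b,c,d}  A: {c,d}  B: {d}  C: {c,d}
round 3: (stable)
  S: {a,b,c,d}  A: {c,d}  B: {d}  C: {c,d}

FOLLOW sets:
seed FOLLOW(S) with $
iter 1:
  C→B c: FOLLOW(B) ⊇ FIRST(c) = {c}; new: +{c}
  S→a B: FOLLOW(B) ⊇ FOLLOW(S) ⊇ {$}; new: +{$}
  S→b C: FOLLOW(C) ⊇ FOLLOW(S) ⊇ {$}; new: +{$}
  S→d A: FOLLOW(A) ⊇ FOLLOW(S) ⊇ {$}; new: +{$}
  FOLLOW[S]={$}  FOLLOW[A]={$}  FOLLOW[B]={$,c}  FOLLOW[C]={$}
iter 2: (stable)
  FOLLOW[S]={$}  FOLLOW[A]={$}  FOLLOW[B]={$,c}  FOLLOW[C]={$}

FOLLOW(B) = ["$", "c"]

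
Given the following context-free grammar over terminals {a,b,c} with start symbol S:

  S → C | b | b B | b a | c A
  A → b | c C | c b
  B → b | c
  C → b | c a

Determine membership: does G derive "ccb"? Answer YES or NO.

Convert to CNF:
  S -> T0 A | T0 T2 | T1 B | T1 T2 | b
  A -> T0 C | T0 T1 | b
  B -> b | c
  C -> T0 T2 | b
  T0 -> c
  T1 -> b
  T2 -> a

CYK table (by increasing span):
  cell(0,0) c: {B,T0}  orig:{B}
  cell(1,1) c: {B,T0}  orig:{B}
  cell(2,2) b: {A,B,C,S,T1}  orig:{A,B,C,S}
  cell(0,1) cc: ∅
  cell(1,2) cb: {A,S}
  cell(0,2) ccb: {S}

S ∈ T[0,2] ⇒ YES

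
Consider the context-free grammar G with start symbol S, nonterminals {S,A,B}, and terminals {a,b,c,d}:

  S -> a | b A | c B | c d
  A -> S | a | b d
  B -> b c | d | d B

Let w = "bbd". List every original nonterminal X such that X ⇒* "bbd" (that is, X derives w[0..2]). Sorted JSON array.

CNF form of G:
  S -> T0 A | T2 B | T2 T1 | a
  A -> T0 A | T0 T1 | T2 B | T2 T1 | a
  B -> T0 T2 | T1 B | d
  T0 -> b
  T1 -> d
  T2 -> c

Fill CYK table bottom-up, restricted to cells inside w[0..2]:
  [0..0]={T0}  "b"  orig:{}
  [1..1]={T0}  "b"  orig:{}
  [2..2]={B,T1}  "d"  orig:{B}
  [0..1]=∅  "bb"
  [1..2]={A}  "bd"
  [0..2]={A,S}  "bbd"

Original NTs in T[0,2] deriving "bbd": ["A", "S"]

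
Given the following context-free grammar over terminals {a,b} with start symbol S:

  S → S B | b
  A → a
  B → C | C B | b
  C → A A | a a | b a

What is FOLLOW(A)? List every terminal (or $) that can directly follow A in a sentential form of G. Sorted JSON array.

FIRST sets, iterate to fixpoint:
iter 1:
  A via A→a: +{a}
  B via B→b: +{b}
  C via C→A A: +{a}
  C via C→b a: +{b}
  S via S→b: +{b}
  FIRST[S]={b}  FIRST[A]={a}  FIRST[B]={b}  FIRST[C]={a,b}
iter 2:
  B via B→C: +{a}
  FIRST[S]={b}  FIRST[A]={a}  FIRST[B]={a,b}  FIRST[C]={a,b}
iter 3: done
  FIRST[S]={b}  FIRST[A]={a}  FIRST[B]={a,b}  FIRST[C]={a,b}

FOLLOW iteration:
FOLLOW(S) := {$}
round 1:
  B→C B: FOLLOW(C) ⊇ FIRST(B) = {a,b}; new: +{a,b}
  C→A A: FOLLOW(A) ⊇ FIRST(A) = {a}; new: +{a}
  C→A A: FOLLOW(A) ⊇ FOLLOW(C) ⊇ {a,b}; new: +{b}
  S→S B: FOLLOW(S) ⊇ FIRST(B) = {a,b}; new: +{a,b}
  S→S B: FOLLOW(B) ⊇ FOLLOW(S) ⊇ {$,a,b}; new: +{$,a,b}
  FOLLOW(S)={$,a,b}  FOLLOW(A)={a,b}  FOLLOW(B)={$,a,b}  FOLLOW(C)={a,b}
round 2:
  B→C: FOLLOW(C) ⊇ FOLLOW(B) ⊇ {$,a,b}; new: +{$}
  C→A A: FOLLOW(A) ⊇ FOLLOW(C) ⊇ {$,a,b}; new: +{$}
  FOLLOW(S)={$,a,b}  FOLLOW(A)={$,a,b}  FOLLOW(B)={$,a,b}  FOLLOW(C)={$,a,b}
round 3: — fixpoint
  FOLLOW(S)={$,a,b}  FOLLOW(A)={$,a,b}  FOLLOW(B)={$,a,b}  FOLLOW(C)={$,a,b}

FOLLOW(A) = ["$", "a", "b"]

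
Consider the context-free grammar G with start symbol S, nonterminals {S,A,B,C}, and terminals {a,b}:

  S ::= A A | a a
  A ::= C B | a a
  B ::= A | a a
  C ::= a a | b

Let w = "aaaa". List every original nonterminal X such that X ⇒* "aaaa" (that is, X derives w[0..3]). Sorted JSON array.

Convert to CNF:
  S -> A A | T0 T0
  A -> C B | T0 T0
  B -> C B | T0 T0
  C -> T0 T0 | b
  T0 -> a

CYK fill, restricted to cells inside w[0..3]:
  cell(0,0) a: {T0}  orig:{}
  cell(1,1) a: {T0}  orig:{}
  cell(2,2) a: {T0}  orig:{}
  cell(3,3) a: {T0}  orig:{}
  cell(0,1) aa: {A,B,C,S}
  cell(1,2) aa: {A,B,C,S}
  cell(2,3) aa: {A,B,C,S}
  cell(0,2) aaa: ∅
  cell(1,3) aaa: ∅
  cell(0,3) aaaa: {A,B,S}

Original NTs in T[0,3] deriving "aaaa": ["A", "B", "S"]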